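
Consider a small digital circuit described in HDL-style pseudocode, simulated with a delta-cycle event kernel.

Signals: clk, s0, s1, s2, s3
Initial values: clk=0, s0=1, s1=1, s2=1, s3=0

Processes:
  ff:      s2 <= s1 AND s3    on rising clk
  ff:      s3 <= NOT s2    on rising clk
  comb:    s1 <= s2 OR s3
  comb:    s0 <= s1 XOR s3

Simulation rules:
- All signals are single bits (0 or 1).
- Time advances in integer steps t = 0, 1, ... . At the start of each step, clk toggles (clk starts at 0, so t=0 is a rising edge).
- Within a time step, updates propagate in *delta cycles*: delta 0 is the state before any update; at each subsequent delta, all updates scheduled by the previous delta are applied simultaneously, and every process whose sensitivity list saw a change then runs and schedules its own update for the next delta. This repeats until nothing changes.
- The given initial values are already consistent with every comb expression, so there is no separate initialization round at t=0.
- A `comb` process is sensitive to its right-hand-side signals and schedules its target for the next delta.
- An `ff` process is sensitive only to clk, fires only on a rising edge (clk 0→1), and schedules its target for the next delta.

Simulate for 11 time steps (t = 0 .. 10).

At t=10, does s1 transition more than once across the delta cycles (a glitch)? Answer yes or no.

no

t=0 Δ0: s2=1 s0=1 clk=0 s3=0 s1=1
  Δ1: clk:0→1
  Δ2: s2:1→0
  Δ3: s1:1→0
  Δ4: s0:1→0
  (4Δ to stable)
t=1 Δ0: s2=0 s0=0 clk=1 s3=0 s1=0
  Δ1: clk:1→0
  (1Δ to stable)
t=2 Δ0: s2=0 s0=0 clk=0 s3=0 s1=0
  Δ1: clk:0→1
  Δ2: s3:0→1
  Δ3: s0:0→1, s1:0→1
  Δ4: s0:1→0
  (4Δ to stable)
t=3 Δ0: s2=0 s0=0 clk=1 s3=1 s1=1
  Δ1: clk:1→0
  (1Δ to stable)
t=4 Δ0: s2=0 s0=0 clk=0 s3=1 s1=1
  Δ1: clk:0→1
  Δ2: s2:0→1
  (2Δ to stable)
t=5 Δ0: s2=1 s0=0 clk=1 s3=1 s1=1
  Δ1: clk:1→0
  (1Δ to stable)
t=6 Δ0: s2=1 s0=0 clk=0 s3=1 s1=1
  Δ1: clk:0→1
  Δ2: s3:1→0
  Δ3: s0:0→1
  (3Δ to stable)
t=7 Δ0: s2=1 s0=1 clk=1 s3=0 s1=1
  Δ1: clk:1→0
  (1Δ to stable)
t=8 Δ0: s2=1 s0=1 clk=0 s3=0 s1=1
  Δ1: clk:0→1
  Δ2: s2:1→0
  Δ3: s1:1→0
  Δ4: s0:1→0
  (4Δ to stable)
t=9 Δ0: s2=0 s0=0 clk=1 s3=0 s1=0
  Δ1: clk:1→0
  (1Δ to stable)
t=10 Δ0: s2=0 s0=0 clk=0 s3=0 s1=0
  Δ1: clk:0→1
  Δ2: s3:0→1
  Δ3: s0:0→1, s1:0→1
  Δ4: s0:1→0
  (4Δ to stable)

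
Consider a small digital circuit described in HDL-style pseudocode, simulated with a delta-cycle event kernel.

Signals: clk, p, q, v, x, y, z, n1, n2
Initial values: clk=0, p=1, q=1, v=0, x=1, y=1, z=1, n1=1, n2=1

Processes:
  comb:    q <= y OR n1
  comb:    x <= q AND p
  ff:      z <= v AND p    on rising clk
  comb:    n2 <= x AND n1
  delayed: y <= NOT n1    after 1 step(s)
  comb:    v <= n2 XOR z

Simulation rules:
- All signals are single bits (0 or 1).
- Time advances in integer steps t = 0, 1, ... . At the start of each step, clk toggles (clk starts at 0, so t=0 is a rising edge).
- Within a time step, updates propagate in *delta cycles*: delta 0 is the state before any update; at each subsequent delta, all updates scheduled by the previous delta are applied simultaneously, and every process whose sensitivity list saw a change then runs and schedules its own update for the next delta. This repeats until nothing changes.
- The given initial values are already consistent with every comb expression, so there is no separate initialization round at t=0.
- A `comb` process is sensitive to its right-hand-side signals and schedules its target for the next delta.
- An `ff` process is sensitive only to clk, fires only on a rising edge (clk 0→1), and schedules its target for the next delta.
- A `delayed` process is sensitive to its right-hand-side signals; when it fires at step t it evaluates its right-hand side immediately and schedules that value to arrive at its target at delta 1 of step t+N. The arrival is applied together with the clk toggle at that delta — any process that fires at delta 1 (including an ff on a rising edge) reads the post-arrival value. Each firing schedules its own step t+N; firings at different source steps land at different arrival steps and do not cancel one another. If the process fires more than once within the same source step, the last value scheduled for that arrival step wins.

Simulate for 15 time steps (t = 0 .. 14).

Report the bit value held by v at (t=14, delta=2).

1

t=0 Δ0: clk=0 x=1 z=1 n2=1 v=0 y=1 n1=1 p=1 q=1
  Δ1: clk:0→1
  Δ2: z:1→0
  Δ3: v:0→1
  (3Δ to stable)
t=1 Δ0: clk=1 x=1 z=0 n2=1 v=1 y=1 n1=1 p=1 q=1
  Δ1: clk:1→0
  (1Δ to stable)
t=2 Δ0: clk=0 x=1 z=0 n2=1 v=1 y=1 n1=1 p=1 q=1
  Δ1: clk:0→1
  Δ2: z:0→1
  Δ3: v:1→0
  (3Δ to stable)
t=3 Δ0: clk=1 x=1 z=1 n2=1 v=0 y=1 n1=1 p=1 q=1
  Δ1: clk:1→0
  (1Δ to stable)
t=4 Δ0: clk=0 x=1 z=1 n2=1 v=0 y=1 n1=1 p=1 q=1
  Δ1: clk:0→1
  Δ2: z:1→0
  Δ3: v:0→1
  (3Δ to stable)
t=5 Δ0: clk=1 x=1 z=0 n2=1 v=1 y=1 n1=1 p=1 q=1
  Δ1: clk:1→0
  (1Δ to stable)
t=6 Δ0: clk=0 x=1 z=0 n2=1 v=1 y=1 n1=1 p=1 q=1
  Δ1: clk:0→1
  Δ2: z:0→1
  Δ3: v:1→0
  (3Δ to stable)
t=7 Δ0: clk=1 x=1 z=1 n2=1 v=0 y=1 n1=1 p=1 q=1
  Δ1: clk:1→0
  (1Δ to stable)
t=8 Δ0: clk=0 x=1 z=1 n2=1 v=0 y=1 n1=1 p=1 q=1
  Δ1: clk:0→1
  Δ2: z:1→0
  Δ3: v:0→1
  (3Δ to stable)
t=9 Δ0: clk=1 x=1 z=0 n2=1 v=1 y=1 n1=1 p=1 q=1
  Δ1: clk:1→0
  (1Δ to stable)
t=10 Δ0: clk=0 x=1 z=0 n2=1 v=1 y=1 n1=1 p=1 q=1
  Δ1: clk:0→1
  Δ2: z:0→1
  Δ3: v:1→0
  (3Δ to stable)
t=11 Δ0: clk=1 x=1 z=1 n2=1 v=0 y=1 n1=1 p=1 q=1
  Δ1: clk:1→0
  (1Δ to stable)
t=12 Δ0: clk=0 x=1 z=1 n2=1 v=0 y=1 n1=1 p=1 q=1
  Δ1: clk:0→1
  Δ2: z:1→0
  Δ3: v:0→1
  (3Δ to stable)
t=13 Δ0: clk=1 x=1 z=0 n2=1 v=1 y=1 n1=1 p=1 q=1
  Δ1: clk:1→0
  (1Δ to stable)
t=14 Δ0: clk=0 x=1 z=0 n2=1 v=1 y=1 n1=1 p=1 q=1
  Δ1: clk:0→1
  Δ2: z:0→1
  Δ3: v:1→0
  (3Δ to stable)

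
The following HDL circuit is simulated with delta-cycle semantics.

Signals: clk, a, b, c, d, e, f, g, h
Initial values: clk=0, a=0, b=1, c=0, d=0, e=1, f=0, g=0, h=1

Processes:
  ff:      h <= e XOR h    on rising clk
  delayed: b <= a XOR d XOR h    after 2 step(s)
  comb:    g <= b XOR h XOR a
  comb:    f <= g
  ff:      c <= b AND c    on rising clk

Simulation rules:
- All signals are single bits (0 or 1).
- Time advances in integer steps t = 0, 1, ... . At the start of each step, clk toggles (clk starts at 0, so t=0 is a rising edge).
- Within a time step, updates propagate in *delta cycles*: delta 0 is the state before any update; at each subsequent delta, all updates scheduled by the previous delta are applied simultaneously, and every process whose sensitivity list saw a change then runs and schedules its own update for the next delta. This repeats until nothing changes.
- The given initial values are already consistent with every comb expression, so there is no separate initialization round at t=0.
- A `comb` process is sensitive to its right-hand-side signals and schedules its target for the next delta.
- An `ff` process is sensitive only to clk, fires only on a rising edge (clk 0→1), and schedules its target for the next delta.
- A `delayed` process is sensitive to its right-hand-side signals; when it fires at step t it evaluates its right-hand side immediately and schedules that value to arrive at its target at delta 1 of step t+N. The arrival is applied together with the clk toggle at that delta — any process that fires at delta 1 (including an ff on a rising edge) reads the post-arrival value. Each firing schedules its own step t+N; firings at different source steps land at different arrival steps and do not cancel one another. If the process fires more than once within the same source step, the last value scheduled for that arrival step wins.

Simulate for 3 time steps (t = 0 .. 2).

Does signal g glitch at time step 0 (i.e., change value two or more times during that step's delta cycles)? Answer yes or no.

no

t=0 Δ0: g=0 f=0 d=0 a=0 clk=0 e=1 c=0 b=1 h=1
  Δ1: clk:0→1
  Δ2: h:1→0
  Δ3: g:0→1
  Δ4: f:0→1
  (4Δ to stable)
t=1 Δ0: g=1 f=1 d=0 a=0 clk=1 e=1 c=0 b=1 h=0
  Δ1: clk:1→0
  (1Δ to stable)
t=2 Δ0: g=1 f=1 d=0 a=0 clk=0 e=1 c=0 b=1 h=0
  Δ1: clk:0→1, b:1→0
  Δ2: g:1→0, h:0→1
  Δ3: g:0→1, f:1→0
  Δ4: f:0→1
  (4Δ to stable)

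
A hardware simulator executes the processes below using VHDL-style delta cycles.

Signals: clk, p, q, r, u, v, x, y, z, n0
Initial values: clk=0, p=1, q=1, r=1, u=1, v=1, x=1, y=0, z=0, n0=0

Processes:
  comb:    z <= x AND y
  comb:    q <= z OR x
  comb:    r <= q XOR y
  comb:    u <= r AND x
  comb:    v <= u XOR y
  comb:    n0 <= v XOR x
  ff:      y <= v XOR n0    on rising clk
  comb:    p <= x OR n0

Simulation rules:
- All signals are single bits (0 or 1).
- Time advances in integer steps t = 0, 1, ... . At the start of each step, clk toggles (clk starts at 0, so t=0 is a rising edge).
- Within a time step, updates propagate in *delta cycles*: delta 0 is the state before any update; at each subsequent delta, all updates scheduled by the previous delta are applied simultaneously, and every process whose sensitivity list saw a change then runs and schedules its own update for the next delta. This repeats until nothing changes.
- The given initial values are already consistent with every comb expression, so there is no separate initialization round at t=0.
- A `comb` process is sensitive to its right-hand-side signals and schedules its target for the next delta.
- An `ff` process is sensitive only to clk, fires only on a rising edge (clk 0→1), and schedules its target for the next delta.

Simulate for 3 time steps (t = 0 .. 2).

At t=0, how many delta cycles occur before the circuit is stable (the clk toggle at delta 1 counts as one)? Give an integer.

6

t=0 Δ0: q=1 n0=0 z=0 u=1 clk=0 v=1 x=1 y=0 p=1 r=1
  Δ1: clk:0→1
  Δ2: y:0→1
  Δ3: z:0→1, v:1→0, r:1→0
  Δ4: n0:0→1, u:1→0
  Δ5: v:0→1
  Δ6: n0:1→0
  (6Δ to stable)
t=1 Δ0: q=1 n0=0 z=1 u=0 clk=1 v=1 x=1 y=1 p=1 r=0
  Δ1: clk:1→0
  (1Δ to stable)
t=2 Δ0: q=1 n0=0 z=1 u=0 clk=0 v=1 x=1 y=1 p=1 r=0
  Δ1: clk:0→1
  (1Δ to stable)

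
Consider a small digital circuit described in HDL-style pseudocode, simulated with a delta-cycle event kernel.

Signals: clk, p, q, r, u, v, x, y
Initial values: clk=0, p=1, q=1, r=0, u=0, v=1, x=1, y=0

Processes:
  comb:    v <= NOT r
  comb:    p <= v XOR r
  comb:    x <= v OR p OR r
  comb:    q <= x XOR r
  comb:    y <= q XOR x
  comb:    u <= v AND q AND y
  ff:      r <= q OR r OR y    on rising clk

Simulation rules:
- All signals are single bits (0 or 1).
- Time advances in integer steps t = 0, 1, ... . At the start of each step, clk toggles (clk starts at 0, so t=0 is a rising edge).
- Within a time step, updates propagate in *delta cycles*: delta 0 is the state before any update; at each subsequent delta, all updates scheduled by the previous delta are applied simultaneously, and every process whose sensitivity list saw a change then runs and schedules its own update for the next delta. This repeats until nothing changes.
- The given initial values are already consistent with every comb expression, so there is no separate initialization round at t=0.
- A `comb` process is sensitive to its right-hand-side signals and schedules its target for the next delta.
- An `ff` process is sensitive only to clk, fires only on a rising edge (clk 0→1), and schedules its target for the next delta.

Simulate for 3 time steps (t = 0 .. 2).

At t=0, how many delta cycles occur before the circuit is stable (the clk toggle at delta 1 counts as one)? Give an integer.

t=0 Δ0: r=0 q=1 p=1 clk=0 y=0 u=0 v=1 x=1
  Δ1: clk:0→1
  Δ2: r:0→1
  Δ3: q:1→0, p:1→0, v:1→0
  Δ4: p:0→1, y:0→1
  (4Δ to stable)
t=1 Δ0: r=1 q=0 p=1 clk=1 y=1 u=0 v=0 x=1
  Δ1: clk:1→0
  (1Δ to stable)
t=2 Δ0: r=1 q=0 p=1 clk=0 y=1 u=0 v=0 x=1
  Δ1: clk:0→1
  (1Δ to stable)

4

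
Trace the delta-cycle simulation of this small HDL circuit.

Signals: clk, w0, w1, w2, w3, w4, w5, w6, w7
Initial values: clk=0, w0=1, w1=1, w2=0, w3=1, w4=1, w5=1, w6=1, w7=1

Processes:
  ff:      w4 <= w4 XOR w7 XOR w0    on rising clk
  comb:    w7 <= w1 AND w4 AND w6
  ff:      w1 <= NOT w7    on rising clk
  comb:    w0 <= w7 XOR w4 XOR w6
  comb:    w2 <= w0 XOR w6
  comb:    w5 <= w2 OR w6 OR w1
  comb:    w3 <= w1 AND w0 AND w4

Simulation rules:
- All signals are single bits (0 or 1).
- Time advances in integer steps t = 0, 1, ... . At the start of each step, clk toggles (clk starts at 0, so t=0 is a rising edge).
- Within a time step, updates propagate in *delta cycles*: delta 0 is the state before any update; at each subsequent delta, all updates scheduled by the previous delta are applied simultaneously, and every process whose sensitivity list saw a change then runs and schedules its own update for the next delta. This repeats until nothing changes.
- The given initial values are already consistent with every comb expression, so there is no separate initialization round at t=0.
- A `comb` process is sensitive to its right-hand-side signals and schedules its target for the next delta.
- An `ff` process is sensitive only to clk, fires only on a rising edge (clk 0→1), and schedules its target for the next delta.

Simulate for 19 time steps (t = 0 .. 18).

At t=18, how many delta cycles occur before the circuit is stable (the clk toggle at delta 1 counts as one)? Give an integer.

5

[bits: clk,w3,w7,w0,w2,w4,w1,w5,w6]
t=0: Δ0=011101111 Δ1=111101111 Δ2=111101011 Δ3=100101011 Δ4=100001011 Δ5=100011011 | 5Δ
t=1: Δ0=100011011 Δ1=000011011 | 1Δ
t=2: Δ0=000011011 Δ1=100011011 Δ2=100011111 Δ3=101011111 Δ4=101111111 Δ5=111101111 | 5Δ
t=3: Δ0=111101111 Δ1=011101111 | 1Δ
t=4: Δ0=011101111 Δ1=111101111 Δ2=111101011 Δ3=100101011 Δ4=100001011 Δ5=100011011 | 5Δ
t=5: Δ0=100011011 Δ1=000011011 | 1Δ
t=6: Δ0=000011011 Δ1=100011011 Δ2=100011111 Δ3=101011111 Δ4=101111111 Δ5=111101111 | 5Δ
t=7: Δ0=111101111 Δ1=011101111 | 1Δ
t=8: Δ0=011101111 Δ1=111101111 Δ2=111101011 Δ3=100101011 Δ4=100001011 Δ5=100011011 | 5Δ
t=9: Δ0=100011011 Δ1=000011011 | 1Δ
t=10: Δ0=000011011 Δ1=100011011 Δ2=100011111 Δ3=101011111 Δ4=101111111 Δ5=111101111 | 5Δ
t=11: Δ0=111101111 Δ1=011101111 | 1Δ
t=12: Δ0=011101111 Δ1=111101111 Δ2=111101011 Δ3=100101011 Δ4=100001011 Δ5=100011011 | 5Δ
t=13: Δ0=100011011 Δ1=000011011 | 1Δ
t=14: Δ0=000011011 Δ1=100011011 Δ2=100011111 Δ3=101011111 Δ4=101111111 Δ5=111101111 | 5Δ
t=15: Δ0=111101111 Δ1=011101111 | 1Δ
t=16: Δ0=011101111 Δ1=111101111 Δ2=111101011 Δ3=100101011 Δ4=100001011 Δ5=100011011 | 5Δ
t=17: Δ0=100011011 Δ1=000011011 | 1Δ
t=18: Δ0=000011011 Δ1=100011011 Δ2=100011111 Δ3=101011111 Δ4=101111111 Δ5=111101111 | 5Δ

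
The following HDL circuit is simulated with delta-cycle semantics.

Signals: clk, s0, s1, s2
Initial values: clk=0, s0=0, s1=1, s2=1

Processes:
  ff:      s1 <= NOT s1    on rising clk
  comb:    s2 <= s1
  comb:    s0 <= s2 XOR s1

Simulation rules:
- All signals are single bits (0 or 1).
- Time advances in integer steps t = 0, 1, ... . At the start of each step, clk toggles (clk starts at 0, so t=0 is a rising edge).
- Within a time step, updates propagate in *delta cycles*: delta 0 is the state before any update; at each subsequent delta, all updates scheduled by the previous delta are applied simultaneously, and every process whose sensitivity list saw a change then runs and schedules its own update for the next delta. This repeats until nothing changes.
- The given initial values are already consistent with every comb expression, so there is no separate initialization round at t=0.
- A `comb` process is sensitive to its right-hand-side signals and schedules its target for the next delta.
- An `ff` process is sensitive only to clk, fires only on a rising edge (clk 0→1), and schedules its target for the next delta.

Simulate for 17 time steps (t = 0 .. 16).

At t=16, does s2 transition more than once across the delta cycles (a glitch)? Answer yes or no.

no

t=0 Δ0: s0=0 s1=1 clk=0 s2=1
  Δ1: clk:0→1
  Δ2: s1:1→0
  Δ3: s0:0→1, s2:1→0
  Δ4: s0:1→0
  (4Δ to stable)
t=1 Δ0: s0=0 s1=0 clk=1 s2=0
  Δ1: clk:1→0
  (1Δ to stable)
t=2 Δ0: s0=0 s1=0 clk=0 s2=0
  Δ1: clk:0→1
  Δ2: s1:0→1
  Δ3: s0:0→1, s2:0→1
  Δ4: s0:1→0
  (4Δ to stable)
t=3 Δ0: s0=0 s1=1 clk=1 s2=1
  Δ1: clk:1→0
  (1Δ to stable)
t=4 Δ0: s0=0 s1=1 clk=0 s2=1
  Δ1: clk:0→1
  Δ2: s1:1→0
  Δ3: s0:0→1, s2:1→0
  Δ4: s0:1→0
  (4Δ to stable)
t=5 Δ0: s0=0 s1=0 clk=1 s2=0
  Δ1: clk:1→0
  (1Δ to stable)
t=6 Δ0: s0=0 s1=0 clk=0 s2=0
  Δ1: clk:0→1
  Δ2: s1:0→1
  Δ3: s0:0→1, s2:0→1
  Δ4: s0:1→0
  (4Δ to stable)
t=7 Δ0: s0=0 s1=1 clk=1 s2=1
  Δ1: clk:1→0
  (1Δ to stable)
t=8 Δ0: s0=0 s1=1 clk=0 s2=1
  Δ1: clk:0→1
  Δ2: s1:1→0
  Δ3: s0:0→1, s2:1→0
  Δ4: s0:1→0
  (4Δ to stable)
t=9 Δ0: s0=0 s1=0 clk=1 s2=0
  Δ1: clk:1→0
  (1Δ to stable)
t=10 Δ0: s0=0 s1=0 clk=0 s2=0
  Δ1: clk:0→1
  Δ2: s1:0→1
  Δ3: s0:0→1, s2:0→1
  Δ4: s0:1→0
  (4Δ to stable)
t=11 Δ0: s0=0 s1=1 clk=1 s2=1
  Δ1: clk:1→0
  (1Δ to stable)
t=12 Δ0: s0=0 s1=1 clk=0 s2=1
  Δ1: clk:0→1
  Δ2: s1:1→0
  Δ3: s0:0→1, s2:1→0
  Δ4: s0:1→0
  (4Δ to stable)
t=13 Δ0: s0=0 s1=0 clk=1 s2=0
  Δ1: clk:1→0
  (1Δ to stable)
t=14 Δ0: s0=0 s1=0 clk=0 s2=0
  Δ1: clk:0→1
  Δ2: s1:0→1
  Δ3: s0:0→1, s2:0→1
  Δ4: s0:1→0
  (4Δ to stable)
t=15 Δ0: s0=0 s1=1 clk=1 s2=1
  Δ1: clk:1→0
  (1Δ to stable)
t=16 Δ0: s0=0 s1=1 clk=0 s2=1
  Δ1: clk:0→1
  Δ2: s1:1→0
  Δ3: s0:0→1, s2:1→0
  Δ4: s0:1→0
  (4Δ to stable)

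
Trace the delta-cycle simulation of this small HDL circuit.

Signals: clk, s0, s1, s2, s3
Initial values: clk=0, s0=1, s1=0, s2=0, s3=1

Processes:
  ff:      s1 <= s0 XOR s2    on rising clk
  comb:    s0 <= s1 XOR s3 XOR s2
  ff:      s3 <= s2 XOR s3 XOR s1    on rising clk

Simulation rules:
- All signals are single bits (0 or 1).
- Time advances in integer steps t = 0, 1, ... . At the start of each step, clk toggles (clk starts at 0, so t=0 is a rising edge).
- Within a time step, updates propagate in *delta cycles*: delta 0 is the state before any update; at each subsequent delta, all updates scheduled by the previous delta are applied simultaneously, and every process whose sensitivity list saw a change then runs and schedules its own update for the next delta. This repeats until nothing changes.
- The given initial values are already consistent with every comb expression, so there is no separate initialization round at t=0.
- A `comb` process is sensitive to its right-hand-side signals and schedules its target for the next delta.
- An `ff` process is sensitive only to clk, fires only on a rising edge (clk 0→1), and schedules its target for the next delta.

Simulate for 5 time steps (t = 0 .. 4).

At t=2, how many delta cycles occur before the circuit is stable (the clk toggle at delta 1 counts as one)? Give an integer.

t=0 Δ0: s0=1 clk=0 s1=0 s2=0 s3=1
  Δ1: clk:0→1
  Δ2: s1:0→1
  Δ3: s0:1→0
  (3Δ to stable)
t=1 Δ0: s0=0 clk=1 s1=1 s2=0 s3=1
  Δ1: clk:1→0
  (1Δ to stable)
t=2 Δ0: s0=0 clk=0 s1=1 s2=0 s3=1
  Δ1: clk:0→1
  Δ2: s1:1→0, s3:1→0
  (2Δ to stable)
t=3 Δ0: s0=0 clk=1 s1=0 s2=0 s3=0
  Δ1: clk:1→0
  (1Δ to stable)
t=4 Δ0: s0=0 clk=0 s1=0 s2=0 s3=0
  Δ1: clk:0→1
  (1Δ to stable)

2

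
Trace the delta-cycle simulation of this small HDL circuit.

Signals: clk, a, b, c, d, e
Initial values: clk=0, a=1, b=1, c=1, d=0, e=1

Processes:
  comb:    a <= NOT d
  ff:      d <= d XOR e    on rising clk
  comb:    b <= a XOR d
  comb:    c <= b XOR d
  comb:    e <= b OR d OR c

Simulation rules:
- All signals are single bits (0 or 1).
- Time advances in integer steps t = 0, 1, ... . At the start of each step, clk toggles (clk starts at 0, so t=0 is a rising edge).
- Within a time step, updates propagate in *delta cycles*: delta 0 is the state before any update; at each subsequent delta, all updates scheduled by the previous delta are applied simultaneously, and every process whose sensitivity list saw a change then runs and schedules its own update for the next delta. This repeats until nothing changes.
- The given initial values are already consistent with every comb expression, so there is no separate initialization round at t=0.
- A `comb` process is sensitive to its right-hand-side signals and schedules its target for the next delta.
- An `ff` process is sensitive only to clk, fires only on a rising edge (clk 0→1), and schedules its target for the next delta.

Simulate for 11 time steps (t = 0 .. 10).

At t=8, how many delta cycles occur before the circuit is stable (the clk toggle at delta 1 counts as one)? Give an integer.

[bits: b,e,a,d,c,clk]
t=0: Δ0=111010 Δ1=111011 Δ2=111111 Δ3=010101 Δ4=110111 Δ5=110101 | 5Δ
t=1: Δ0=110101 Δ1=110100 | 1Δ
t=2: Δ0=110100 Δ1=110101 Δ2=110001 Δ3=011011 Δ4=111001 Δ5=111011 | 5Δ
t=3: Δ0=111011 Δ1=111010 | 1Δ
t=4: Δ0=111010 Δ1=111011 Δ2=111111 Δ3=010101 Δ4=110111 Δ5=110101 | 5Δ
t=5: Δ0=110101 Δ1=110100 | 1Δ
t=6: Δ0=110100 Δ1=110101 Δ2=110001 Δ3=011011 Δ4=111001 Δ5=111011 | 5Δ
t=7: Δ0=111011 Δ1=111010 | 1Δ
t=8: Δ0=111010 Δ1=111011 Δ2=111111 Δ3=010101 Δ4=110111 Δ5=110101 | 5Δ
t=9: Δ0=110101 Δ1=110100 | 1Δ
t=10: Δ0=110100 Δ1=110101 Δ2=110001 Δ3=011011 Δ4=111001 Δ5=111011 | 5Δ

5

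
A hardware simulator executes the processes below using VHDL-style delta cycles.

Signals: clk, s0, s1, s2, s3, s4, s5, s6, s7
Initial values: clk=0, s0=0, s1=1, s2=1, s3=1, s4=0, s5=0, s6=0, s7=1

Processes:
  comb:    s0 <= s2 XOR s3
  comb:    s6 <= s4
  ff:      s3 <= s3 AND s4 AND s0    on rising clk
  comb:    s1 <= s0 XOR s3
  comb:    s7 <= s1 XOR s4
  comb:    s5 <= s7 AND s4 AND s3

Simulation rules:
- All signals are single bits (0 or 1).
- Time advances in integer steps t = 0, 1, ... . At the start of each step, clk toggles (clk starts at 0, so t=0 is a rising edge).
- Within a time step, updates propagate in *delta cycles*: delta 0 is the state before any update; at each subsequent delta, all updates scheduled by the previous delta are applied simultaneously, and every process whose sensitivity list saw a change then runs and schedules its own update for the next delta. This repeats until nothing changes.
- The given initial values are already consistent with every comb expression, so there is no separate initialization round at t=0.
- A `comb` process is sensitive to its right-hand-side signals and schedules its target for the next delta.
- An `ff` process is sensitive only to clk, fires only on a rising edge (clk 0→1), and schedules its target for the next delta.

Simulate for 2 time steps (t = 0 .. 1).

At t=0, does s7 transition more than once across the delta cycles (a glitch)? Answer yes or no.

[bits: s4,s3,s7,s2,s1,s6,s0,clk,s5]
t=0: Δ0=011110000 Δ1=011110010 Δ2=001110010 Δ3=001100110 Δ4=000110110 Δ5=001110110 | 5Δ
t=1: Δ0=001110110 Δ1=001110100 | 1Δ

yes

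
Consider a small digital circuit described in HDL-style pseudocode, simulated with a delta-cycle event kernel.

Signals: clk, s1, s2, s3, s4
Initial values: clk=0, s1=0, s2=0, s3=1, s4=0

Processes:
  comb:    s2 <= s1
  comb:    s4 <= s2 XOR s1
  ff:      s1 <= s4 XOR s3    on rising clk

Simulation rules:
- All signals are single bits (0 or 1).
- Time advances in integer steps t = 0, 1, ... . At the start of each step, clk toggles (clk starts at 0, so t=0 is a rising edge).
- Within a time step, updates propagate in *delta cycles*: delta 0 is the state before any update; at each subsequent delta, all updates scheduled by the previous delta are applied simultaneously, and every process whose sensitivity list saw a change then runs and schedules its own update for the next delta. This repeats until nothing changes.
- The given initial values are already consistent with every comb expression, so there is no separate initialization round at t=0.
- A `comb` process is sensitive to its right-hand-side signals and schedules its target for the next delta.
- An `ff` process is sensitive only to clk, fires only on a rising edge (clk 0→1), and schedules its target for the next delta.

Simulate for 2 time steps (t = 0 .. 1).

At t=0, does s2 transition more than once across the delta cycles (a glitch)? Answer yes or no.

t0.Δ0 s4=0 s3=1 clk=0 s2=0 s1=0
t0.Δ1 s4=0 s3=1 clk=1 s2=0 s1=0
t0.Δ2 s4=0 s3=1 clk=1 s2=0 s1=1
t0.Δ3 s4=1 s3=1 clk=1 s2=1 s1=1
t0.Δ4 s4=0 s3=1 clk=1 s2=1 s1=1
t1.Δ0 s4=0 s3=1 clk=1 s2=1 s1=1
t1.Δ1 s4=0 s3=1 clk=0 s2=1 s1=1

no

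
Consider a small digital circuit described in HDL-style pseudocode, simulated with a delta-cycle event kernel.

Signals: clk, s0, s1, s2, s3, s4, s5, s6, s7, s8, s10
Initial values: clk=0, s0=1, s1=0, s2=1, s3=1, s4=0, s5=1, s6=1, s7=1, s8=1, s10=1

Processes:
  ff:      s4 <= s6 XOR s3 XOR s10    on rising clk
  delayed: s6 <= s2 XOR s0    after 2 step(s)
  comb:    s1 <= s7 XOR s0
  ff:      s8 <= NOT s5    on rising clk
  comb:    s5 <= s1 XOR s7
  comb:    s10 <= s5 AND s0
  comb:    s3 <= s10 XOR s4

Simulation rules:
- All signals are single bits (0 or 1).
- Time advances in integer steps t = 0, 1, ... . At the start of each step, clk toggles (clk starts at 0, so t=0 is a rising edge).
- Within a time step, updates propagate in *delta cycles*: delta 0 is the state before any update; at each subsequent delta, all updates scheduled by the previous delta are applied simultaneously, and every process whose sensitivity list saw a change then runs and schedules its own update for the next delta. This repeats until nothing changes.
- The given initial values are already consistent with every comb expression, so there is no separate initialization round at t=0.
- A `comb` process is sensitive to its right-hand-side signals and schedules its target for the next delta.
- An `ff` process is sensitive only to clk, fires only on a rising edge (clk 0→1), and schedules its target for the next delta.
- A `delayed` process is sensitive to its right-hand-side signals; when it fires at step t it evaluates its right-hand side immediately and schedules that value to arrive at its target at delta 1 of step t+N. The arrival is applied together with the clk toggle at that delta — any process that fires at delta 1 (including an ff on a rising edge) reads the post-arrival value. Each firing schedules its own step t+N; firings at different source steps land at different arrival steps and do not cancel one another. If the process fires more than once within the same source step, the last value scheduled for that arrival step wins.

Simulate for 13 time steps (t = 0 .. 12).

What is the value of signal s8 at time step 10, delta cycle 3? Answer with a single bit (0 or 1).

0

t=0 Δ0: s1=0 s8=1 s0=1 s2=1 s6=1 clk=0 s3=1 s4=0 s7=1 s10=1 s5=1
  Δ1: clk:0→1
  Δ2: s8:1→0, s4:0→1
  Δ3: s3:1→0
  (3Δ to stable)
t=1 Δ0: s1=0 s8=0 s0=1 s2=1 s6=1 clk=1 s3=0 s4=1 s7=1 s10=1 s5=1
  Δ1: clk:1→0
  (1Δ to stable)
t=2 Δ0: s1=0 s8=0 s0=1 s2=1 s6=1 clk=0 s3=0 s4=1 s7=1 s10=1 s5=1
  Δ1: clk:0→1
  Δ2: s4:1→0
  Δ3: s3:0→1
  (3Δ to stable)
t=3 Δ0: s1=0 s8=0 s0=1 s2=1 s6=1 clk=1 s3=1 s4=0 s7=1 s10=1 s5=1
  Δ1: clk:1→0
  (1Δ to stable)
t=4 Δ0: s1=0 s8=0 s0=1 s2=1 s6=1 clk=0 s3=1 s4=0 s7=1 s10=1 s5=1
  Δ1: clk:0→1
  Δ2: s4:0→1
  Δ3: s3:1→0
  (3Δ to stable)
t=5 Δ0: s1=0 s8=0 s0=1 s2=1 s6=1 clk=1 s3=0 s4=1 s7=1 s10=1 s5=1
  Δ1: clk:1→0
  (1Δ to stable)
t=6 Δ0: s1=0 s8=0 s0=1 s2=1 s6=1 clk=0 s3=0 s4=1 s7=1 s10=1 s5=1
  Δ1: clk:0→1
  Δ2: s4:1→0
  Δ3: s3:0→1
  (3Δ to stable)
t=7 Δ0: s1=0 s8=0 s0=1 s2=1 s6=1 clk=1 s3=1 s4=0 s7=1 s10=1 s5=1
  Δ1: clk:1→0
  (1Δ to stable)
t=8 Δ0: s1=0 s8=0 s0=1 s2=1 s6=1 clk=0 s3=1 s4=0 s7=1 s10=1 s5=1
  Δ1: clk:0→1
  Δ2: s4:0→1
  Δ3: s3:1→0
  (3Δ to stable)
t=9 Δ0: s1=0 s8=0 s0=1 s2=1 s6=1 clk=1 s3=0 s4=1 s7=1 s10=1 s5=1
  Δ1: clk:1→0
  (1Δ to stable)
t=10 Δ0: s1=0 s8=0 s0=1 s2=1 s6=1 clk=0 s3=0 s4=1 s7=1 s10=1 s5=1
  Δ1: clk:0→1
  Δ2: s4:1→0
  Δ3: s3:0→1
  (3Δ to stable)
t=11 Δ0: s1=0 s8=0 s0=1 s2=1 s6=1 clk=1 s3=1 s4=0 s7=1 s10=1 s5=1
  Δ1: clk:1→0
  (1Δ to stable)
t=12 Δ0: s1=0 s8=0 s0=1 s2=1 s6=1 clk=0 s3=1 s4=0 s7=1 s10=1 s5=1
  Δ1: clk:0→1
  Δ2: s4:0→1
  Δ3: s3:1→0
  (3Δ to stable)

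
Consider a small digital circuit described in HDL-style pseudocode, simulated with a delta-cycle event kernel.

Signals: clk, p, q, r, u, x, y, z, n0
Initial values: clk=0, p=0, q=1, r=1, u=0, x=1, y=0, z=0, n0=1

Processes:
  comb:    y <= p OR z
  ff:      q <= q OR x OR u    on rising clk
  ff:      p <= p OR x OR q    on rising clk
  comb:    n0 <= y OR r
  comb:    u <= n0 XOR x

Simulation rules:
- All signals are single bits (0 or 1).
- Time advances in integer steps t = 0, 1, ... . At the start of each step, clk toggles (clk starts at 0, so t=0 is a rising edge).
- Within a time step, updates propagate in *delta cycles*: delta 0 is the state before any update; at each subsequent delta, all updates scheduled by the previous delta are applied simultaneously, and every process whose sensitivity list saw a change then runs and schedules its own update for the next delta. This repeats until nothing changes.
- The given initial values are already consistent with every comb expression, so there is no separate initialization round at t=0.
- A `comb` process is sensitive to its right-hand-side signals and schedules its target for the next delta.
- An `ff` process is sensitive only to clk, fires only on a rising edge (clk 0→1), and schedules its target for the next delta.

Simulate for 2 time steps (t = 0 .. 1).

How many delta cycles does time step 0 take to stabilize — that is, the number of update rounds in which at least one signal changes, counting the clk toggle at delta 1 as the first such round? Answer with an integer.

3

[bits: q,p,y,u,n0,x,r,clk,z]
t=0: Δ0=100011100 Δ1=100011110 Δ2=110011110 Δ3=111011110 | 3Δ
t=1: Δ0=111011110 Δ1=111011100 | 1Δ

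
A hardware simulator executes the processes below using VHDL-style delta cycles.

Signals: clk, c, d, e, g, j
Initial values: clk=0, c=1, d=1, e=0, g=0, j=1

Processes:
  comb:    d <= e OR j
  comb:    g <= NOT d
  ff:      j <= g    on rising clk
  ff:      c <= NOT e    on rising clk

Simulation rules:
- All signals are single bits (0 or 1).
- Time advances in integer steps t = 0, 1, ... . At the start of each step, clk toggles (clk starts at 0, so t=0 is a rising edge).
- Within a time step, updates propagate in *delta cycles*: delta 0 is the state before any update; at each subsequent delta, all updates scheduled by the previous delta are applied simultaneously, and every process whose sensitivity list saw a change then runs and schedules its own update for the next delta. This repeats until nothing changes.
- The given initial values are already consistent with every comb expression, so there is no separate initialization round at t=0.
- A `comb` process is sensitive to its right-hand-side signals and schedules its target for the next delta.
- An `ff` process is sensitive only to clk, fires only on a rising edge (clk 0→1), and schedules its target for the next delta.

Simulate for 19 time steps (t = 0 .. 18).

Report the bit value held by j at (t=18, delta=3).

t=0 Δ0: c=1 e=0 j=1 d=1 g=0 clk=0
  Δ1: clk:0→1
  Δ2: j:1→0
  Δ3: d:1→0
  Δ4: g:0→1
  (4Δ to stable)
t=1 Δ0: c=1 e=0 j=0 d=0 g=1 clk=1
  Δ1: clk:1→0
  (1Δ to stable)
t=2 Δ0: c=1 e=0 j=0 d=0 g=1 clk=0
  Δ1: clk:0→1
  Δ2: j:0→1
  Δ3: d:0→1
  Δ4: g:1→0
  (4Δ to stable)
t=3 Δ0: c=1 e=0 j=1 d=1 g=0 clk=1
  Δ1: clk:1→0
  (1Δ to stable)
t=4 Δ0: c=1 e=0 j=1 d=1 g=0 clk=0
  Δ1: clk:0→1
  Δ2: j:1→0
  Δ3: d:1→0
  Δ4: g:0→1
  (4Δ to stable)
t=5 Δ0: c=1 e=0 j=0 d=0 g=1 clk=1
  Δ1: clk:1→0
  (1Δ to stable)
t=6 Δ0: c=1 e=0 j=0 d=0 g=1 clk=0
  Δ1: clk:0→1
  Δ2: j:0→1
  Δ3: d:0→1
  Δ4: g:1→0
  (4Δ to stable)
t=7 Δ0: c=1 e=0 j=1 d=1 g=0 clk=1
  Δ1: clk:1→0
  (1Δ to stable)
t=8 Δ0: c=1 e=0 j=1 d=1 g=0 clk=0
  Δ1: clk:0→1
  Δ2: j:1→0
  Δ3: d:1→0
  Δ4: g:0→1
  (4Δ to stable)
t=9 Δ0: c=1 e=0 j=0 d=0 g=1 clk=1
  Δ1: clk:1→0
  (1Δ to stable)
t=10 Δ0: c=1 e=0 j=0 d=0 g=1 clk=0
  Δ1: clk:0→1
  Δ2: j:0→1
  Δ3: d:0→1
  Δ4: g:1→0
  (4Δ to stable)
t=11 Δ0: c=1 e=0 j=1 d=1 g=0 clk=1
  Δ1: clk:1→0
  (1Δ to stable)
t=12 Δ0: c=1 e=0 j=1 d=1 g=0 clk=0
  Δ1: clk:0→1
  Δ2: j:1→0
  Δ3: d:1→0
  Δ4: g:0→1
  (4Δ to stable)
t=13 Δ0: c=1 e=0 j=0 d=0 g=1 clk=1
  Δ1: clk:1→0
  (1Δ to stable)
t=14 Δ0: c=1 e=0 j=0 d=0 g=1 clk=0
  Δ1: clk:0→1
  Δ2: j:0→1
  Δ3: d:0→1
  Δ4: g:1→0
  (4Δ to stable)
t=15 Δ0: c=1 e=0 j=1 d=1 g=0 clk=1
  Δ1: clk:1→0
  (1Δ to stable)
t=16 Δ0: c=1 e=0 j=1 d=1 g=0 clk=0
  Δ1: clk:0→1
  Δ2: j:1→0
  Δ3: d:1→0
  Δ4: g:0→1
  (4Δ to stable)
t=17 Δ0: c=1 e=0 j=0 d=0 g=1 clk=1
  Δ1: clk:1→0
  (1Δ to stable)
t=18 Δ0: c=1 e=0 j=0 d=0 g=1 clk=0
  Δ1: clk:0→1
  Δ2: j:0→1
  Δ3: d:0→1
  Δ4: g:1→0
  (4Δ to stable)

1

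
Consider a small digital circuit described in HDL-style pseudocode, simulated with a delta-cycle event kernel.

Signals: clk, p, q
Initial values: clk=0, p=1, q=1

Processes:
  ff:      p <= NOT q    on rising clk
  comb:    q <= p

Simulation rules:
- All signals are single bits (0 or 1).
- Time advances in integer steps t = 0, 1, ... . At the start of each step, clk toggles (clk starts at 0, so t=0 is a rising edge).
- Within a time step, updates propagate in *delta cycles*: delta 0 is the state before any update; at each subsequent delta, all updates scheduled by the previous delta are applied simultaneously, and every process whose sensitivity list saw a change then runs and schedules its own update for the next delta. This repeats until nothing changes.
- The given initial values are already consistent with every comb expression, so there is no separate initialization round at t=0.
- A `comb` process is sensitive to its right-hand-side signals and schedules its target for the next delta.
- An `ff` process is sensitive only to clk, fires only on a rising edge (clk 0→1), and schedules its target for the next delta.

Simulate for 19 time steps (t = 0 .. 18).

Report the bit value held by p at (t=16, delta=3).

t=0 Δ0: p=1 q=1 clk=0
  Δ1: clk:0→1
  Δ2: p:1→0
  Δ3: q:1→0
  (3Δ to stable)
t=1 Δ0: p=0 q=0 clk=1
  Δ1: clk:1→0
  (1Δ to stable)
t=2 Δ0: p=0 q=0 clk=0
  Δ1: clk:0→1
  Δ2: p:0→1
  Δ3: q:0→1
  (3Δ to stable)
t=3 Δ0: p=1 q=1 clk=1
  Δ1: clk:1→0
  (1Δ to stable)
t=4 Δ0: p=1 q=1 clk=0
  Δ1: clk:0→1
  Δ2: p:1→0
  Δ3: q:1→0
  (3Δ to stable)
t=5 Δ0: p=0 q=0 clk=1
  Δ1: clk:1→0
  (1Δ to stable)
t=6 Δ0: p=0 q=0 clk=0
  Δ1: clk:0→1
  Δ2: p:0→1
  Δ3: q:0→1
  (3Δ to stable)
t=7 Δ0: p=1 q=1 clk=1
  Δ1: clk:1→0
  (1Δ to stable)
t=8 Δ0: p=1 q=1 clk=0
  Δ1: clk:0→1
  Δ2: p:1→0
  Δ3: q:1→0
  (3Δ to stable)
t=9 Δ0: p=0 q=0 clk=1
  Δ1: clk:1→0
  (1Δ to stable)
t=10 Δ0: p=0 q=0 clk=0
  Δ1: clk:0→1
  Δ2: p:0→1
  Δ3: q:0→1
  (3Δ to stable)
t=11 Δ0: p=1 q=1 clk=1
  Δ1: clk:1→0
  (1Δ to stable)
t=12 Δ0: p=1 q=1 clk=0
  Δ1: clk:0→1
  Δ2: p:1→0
  Δ3: q:1→0
  (3Δ to stable)
t=13 Δ0: p=0 q=0 clk=1
  Δ1: clk:1→0
  (1Δ to stable)
t=14 Δ0: p=0 q=0 clk=0
  Δ1: clk:0→1
  Δ2: p:0→1
  Δ3: q:0→1
  (3Δ to stable)
t=15 Δ0: p=1 q=1 clk=1
  Δ1: clk:1→0
  (1Δ to stable)
t=16 Δ0: p=1 q=1 clk=0
  Δ1: clk:0→1
  Δ2: p:1→0
  Δ3: q:1→0
  (3Δ to stable)
t=17 Δ0: p=0 q=0 clk=1
  Δ1: clk:1→0
  (1Δ to stable)
t=18 Δ0: p=0 q=0 clk=0
  Δ1: clk:0→1
  Δ2: p:0→1
  Δ3: q:0→1
  (3Δ to stable)

0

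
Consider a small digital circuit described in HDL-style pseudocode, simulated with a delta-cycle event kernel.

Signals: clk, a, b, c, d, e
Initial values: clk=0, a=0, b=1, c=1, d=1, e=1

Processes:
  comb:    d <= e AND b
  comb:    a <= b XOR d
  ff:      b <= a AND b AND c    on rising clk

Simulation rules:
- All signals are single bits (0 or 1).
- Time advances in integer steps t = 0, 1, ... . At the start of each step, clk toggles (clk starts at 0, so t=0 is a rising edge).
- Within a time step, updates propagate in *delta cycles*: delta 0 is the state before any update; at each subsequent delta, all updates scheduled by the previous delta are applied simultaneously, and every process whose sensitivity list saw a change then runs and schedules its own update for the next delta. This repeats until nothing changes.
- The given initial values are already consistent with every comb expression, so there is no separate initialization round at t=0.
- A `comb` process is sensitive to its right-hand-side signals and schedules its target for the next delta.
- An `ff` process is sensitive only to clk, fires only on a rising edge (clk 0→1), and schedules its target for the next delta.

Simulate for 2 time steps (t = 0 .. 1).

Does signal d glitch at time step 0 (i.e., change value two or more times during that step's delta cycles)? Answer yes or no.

no

t=0 Δ0: clk=0 e=1 a=0 c=1 b=1 d=1
  Δ1: clk:0→1
  Δ2: b:1→0
  Δ3: a:0→1, d:1→0
  Δ4: a:1→0
  (4Δ to stable)
t=1 Δ0: clk=1 e=1 a=0 c=1 b=0 d=0
  Δ1: clk:1→0
  (1Δ to stable)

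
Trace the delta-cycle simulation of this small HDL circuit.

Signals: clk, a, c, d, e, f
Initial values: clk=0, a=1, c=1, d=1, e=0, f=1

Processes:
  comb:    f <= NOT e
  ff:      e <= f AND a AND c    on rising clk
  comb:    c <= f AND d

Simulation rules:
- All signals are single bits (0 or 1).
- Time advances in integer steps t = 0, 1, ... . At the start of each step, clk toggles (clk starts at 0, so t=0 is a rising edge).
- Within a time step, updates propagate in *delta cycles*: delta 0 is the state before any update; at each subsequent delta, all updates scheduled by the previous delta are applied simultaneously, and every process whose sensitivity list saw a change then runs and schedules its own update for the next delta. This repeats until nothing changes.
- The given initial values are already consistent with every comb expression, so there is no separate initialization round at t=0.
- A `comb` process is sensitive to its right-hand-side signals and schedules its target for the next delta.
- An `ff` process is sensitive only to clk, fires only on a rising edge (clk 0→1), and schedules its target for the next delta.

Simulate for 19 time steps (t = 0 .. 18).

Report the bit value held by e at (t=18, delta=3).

t0.Δ0 a=1 f=1 d=1 e=0 c=1 clk=0
t0.Δ1 a=1 f=1 d=1 e=0 c=1 clk=1
t0.Δ2 a=1 f=1 d=1 e=1 c=1 clk=1
t0.Δ3 a=1 f=0 d=1 e=1 c=1 clk=1
t0.Δ4 a=1 f=0 d=1 e=1 c=0 clk=1
t1.Δ0 a=1 f=0 d=1 e=1 c=0 clk=1
t1.Δ1 a=1 f=0 d=1 e=1 c=0 clk=0
t2.Δ0 a=1 f=0 d=1 e=1 c=0 clk=0
t2.Δ1 a=1 f=0 d=1 e=1 c=0 clk=1
t2.Δ2 a=1 f=0 d=1 e=0 c=0 clk=1
t2.Δ3 a=1 f=1 d=1 e=0 c=0 clk=1
t2.Δ4 a=1 f=1 d=1 e=0 c=1 clk=1
t3.Δ0 a=1 f=1 d=1 e=0 c=1 clk=1
t3.Δ1 a=1 f=1 d=1 e=0 c=1 clk=0
t4.Δ0 a=1 f=1 d=1 e=0 c=1 clk=0
t4.Δ1 a=1 f=1 d=1 e=0 c=1 clk=1
t4.Δ2 a=1 f=1 d=1 e=1 c=1 clk=1
t4.Δ3 a=1 f=0 d=1 e=1 c=1 clk=1
t4.Δ4 a=1 f=0 d=1 e=1 c=0 clk=1
t5.Δ0 a=1 f=0 d=1 e=1 c=0 clk=1
t5.Δ1 a=1 f=0 d=1 e=1 c=0 clk=0
t6.Δ0 a=1 f=0 d=1 e=1 c=0 clk=0
t6.Δ1 a=1 f=0 d=1 e=1 c=0 clk=1
t6.Δ2 a=1 f=0 d=1 e=0 c=0 clk=1
t6.Δ3 a=1 f=1 d=1 e=0 c=0 clk=1
t6.Δ4 a=1 f=1 d=1 e=0 c=1 clk=1
t7.Δ0 a=1 f=1 d=1 e=0 c=1 clk=1
t7.Δ1 a=1 f=1 d=1 e=0 c=1 clk=0
t8.Δ0 a=1 f=1 d=1 e=0 c=1 clk=0
t8.Δ1 a=1 f=1 d=1 e=0 c=1 clk=1
t8.Δ2 a=1 f=1 d=1 e=1 c=1 clk=1
t8.Δ3 a=1 f=0 d=1 e=1 c=1 clk=1
t8.Δ4 a=1 f=0 d=1 e=1 c=0 clk=1
t9.Δ0 a=1 f=0 d=1 e=1 c=0 clk=1
t9.Δ1 a=1 f=0 d=1 e=1 c=0 clk=0
t10.Δ0 a=1 f=0 d=1 e=1 c=0 clk=0
t10.Δ1 a=1 f=0 d=1 e=1 c=0 clk=1
t10.Δ2 a=1 f=0 d=1 e=0 c=0 clk=1
t10.Δ3 a=1 f=1 d=1 e=0 c=0 clk=1
t10.Δ4 a=1 f=1 d=1 e=0 c=1 clk=1
t11.Δ0 a=1 f=1 d=1 e=0 c=1 clk=1
t11.Δ1 a=1 f=1 d=1 e=0 c=1 clk=0
t12.Δ0 a=1 f=1 d=1 e=0 c=1 clk=0
t12.Δ1 a=1 f=1 d=1 e=0 c=1 clk=1
t12.Δ2 a=1 f=1 d=1 e=1 c=1 clk=1
t12.Δ3 a=1 f=0 d=1 e=1 c=1 clk=1
t12.Δ4 a=1 f=0 d=1 e=1 c=0 clk=1
t13.Δ0 a=1 f=0 d=1 e=1 c=0 clk=1
t13.Δ1 a=1 f=0 d=1 e=1 c=0 clk=0
t14.Δ0 a=1 f=0 d=1 e=1 c=0 clk=0
t14.Δ1 a=1 f=0 d=1 e=1 c=0 clk=1
t14.Δ2 a=1 f=0 d=1 e=0 c=0 clk=1
t14.Δ3 a=1 f=1 d=1 e=0 c=0 clk=1
t14.Δ4 a=1 f=1 d=1 e=0 c=1 clk=1
t15.Δ0 a=1 f=1 d=1 e=0 c=1 clk=1
t15.Δ1 a=1 f=1 d=1 e=0 c=1 clk=0
t16.Δ0 a=1 f=1 d=1 e=0 c=1 clk=0
t16.Δ1 a=1 f=1 d=1 e=0 c=1 clk=1
t16.Δ2 a=1 f=1 d=1 e=1 c=1 clk=1
t16.Δ3 a=1 f=0 d=1 e=1 c=1 clk=1
t16.Δ4 a=1 f=0 d=1 e=1 c=0 clk=1
t17.Δ0 a=1 f=0 d=1 e=1 c=0 clk=1
t17.Δ1 a=1 f=0 d=1 e=1 c=0 clk=0
t18.Δ0 a=1 f=0 d=1 e=1 c=0 clk=0
t18.Δ1 a=1 f=0 d=1 e=1 c=0 clk=1
t18.Δ2 a=1 f=0 d=1 e=0 c=0 clk=1
t18.Δ3 a=1 f=1 d=1 e=0 c=0 clk=1
t18.Δ4 a=1 f=1 d=1 e=0 c=1 clk=1

0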